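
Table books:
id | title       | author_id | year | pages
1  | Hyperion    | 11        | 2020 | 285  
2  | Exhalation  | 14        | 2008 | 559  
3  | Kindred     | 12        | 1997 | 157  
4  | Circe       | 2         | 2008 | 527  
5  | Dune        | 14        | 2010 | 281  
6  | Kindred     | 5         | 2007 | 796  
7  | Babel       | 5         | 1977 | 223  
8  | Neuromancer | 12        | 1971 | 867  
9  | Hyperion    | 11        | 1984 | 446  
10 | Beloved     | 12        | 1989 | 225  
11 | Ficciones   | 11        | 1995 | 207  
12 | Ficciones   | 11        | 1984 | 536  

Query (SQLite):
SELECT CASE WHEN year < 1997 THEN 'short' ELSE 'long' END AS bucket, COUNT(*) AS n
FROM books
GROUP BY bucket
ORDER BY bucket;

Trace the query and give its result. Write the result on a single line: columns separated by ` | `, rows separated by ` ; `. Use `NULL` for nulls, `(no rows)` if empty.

long | 6 ; short | 6

Bucket rows by year < 1997 → 'short' else 'long'; count each bucket.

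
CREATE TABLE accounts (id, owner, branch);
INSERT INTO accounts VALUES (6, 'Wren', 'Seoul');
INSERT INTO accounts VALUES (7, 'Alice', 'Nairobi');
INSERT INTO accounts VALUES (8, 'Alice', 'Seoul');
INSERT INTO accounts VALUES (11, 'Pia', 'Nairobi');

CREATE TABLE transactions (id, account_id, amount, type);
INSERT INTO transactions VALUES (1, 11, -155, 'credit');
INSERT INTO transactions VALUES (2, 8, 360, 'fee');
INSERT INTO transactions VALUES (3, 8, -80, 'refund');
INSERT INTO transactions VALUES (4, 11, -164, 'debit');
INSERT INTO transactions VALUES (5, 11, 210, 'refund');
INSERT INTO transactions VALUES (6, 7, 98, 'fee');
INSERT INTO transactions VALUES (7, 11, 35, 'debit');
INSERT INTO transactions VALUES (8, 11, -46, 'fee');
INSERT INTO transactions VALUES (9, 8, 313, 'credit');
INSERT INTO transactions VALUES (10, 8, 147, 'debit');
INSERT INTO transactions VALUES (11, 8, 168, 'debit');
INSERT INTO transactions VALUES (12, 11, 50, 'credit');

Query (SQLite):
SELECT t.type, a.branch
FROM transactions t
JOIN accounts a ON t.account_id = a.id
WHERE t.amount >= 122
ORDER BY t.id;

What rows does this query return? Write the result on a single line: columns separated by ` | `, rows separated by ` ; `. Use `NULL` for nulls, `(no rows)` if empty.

fee | Seoul ; refund | Nairobi ; credit | Seoul ; debit | Seoul ; debit | Seoul

Each transactions row matches the accounts row where account_id = accounts.id.
Then keep rows with t.amount >= 122.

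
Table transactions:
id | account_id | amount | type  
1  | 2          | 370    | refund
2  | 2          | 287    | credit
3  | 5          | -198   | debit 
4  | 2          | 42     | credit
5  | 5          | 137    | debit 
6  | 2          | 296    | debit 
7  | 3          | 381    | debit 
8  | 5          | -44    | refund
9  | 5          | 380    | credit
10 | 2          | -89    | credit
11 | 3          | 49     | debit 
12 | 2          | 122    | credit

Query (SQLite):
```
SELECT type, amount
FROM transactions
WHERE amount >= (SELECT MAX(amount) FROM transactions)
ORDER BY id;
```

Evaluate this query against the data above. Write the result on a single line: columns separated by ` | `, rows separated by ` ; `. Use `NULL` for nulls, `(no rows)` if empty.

debit | 381

Scalar subquery: MAX(amount) over all transactions rows = 381.
Keep rows where amount >= that value.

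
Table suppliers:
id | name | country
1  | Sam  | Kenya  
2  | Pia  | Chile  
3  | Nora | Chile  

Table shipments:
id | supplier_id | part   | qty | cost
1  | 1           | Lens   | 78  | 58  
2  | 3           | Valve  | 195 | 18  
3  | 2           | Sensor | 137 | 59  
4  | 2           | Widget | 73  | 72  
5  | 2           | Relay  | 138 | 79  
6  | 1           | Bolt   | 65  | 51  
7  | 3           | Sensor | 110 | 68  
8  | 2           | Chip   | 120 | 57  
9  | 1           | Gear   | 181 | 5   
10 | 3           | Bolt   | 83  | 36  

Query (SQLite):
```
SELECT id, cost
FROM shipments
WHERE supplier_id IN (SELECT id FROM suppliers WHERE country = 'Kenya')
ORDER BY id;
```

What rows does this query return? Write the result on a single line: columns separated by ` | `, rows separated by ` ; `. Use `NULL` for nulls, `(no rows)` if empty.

1 | 58 ; 6 | 51 ; 9 | 5

Inner query: suppliers.id where country = 'Kenya'.
Outer: keep shipments rows whose supplier_id is in that set.
Inner query → {1}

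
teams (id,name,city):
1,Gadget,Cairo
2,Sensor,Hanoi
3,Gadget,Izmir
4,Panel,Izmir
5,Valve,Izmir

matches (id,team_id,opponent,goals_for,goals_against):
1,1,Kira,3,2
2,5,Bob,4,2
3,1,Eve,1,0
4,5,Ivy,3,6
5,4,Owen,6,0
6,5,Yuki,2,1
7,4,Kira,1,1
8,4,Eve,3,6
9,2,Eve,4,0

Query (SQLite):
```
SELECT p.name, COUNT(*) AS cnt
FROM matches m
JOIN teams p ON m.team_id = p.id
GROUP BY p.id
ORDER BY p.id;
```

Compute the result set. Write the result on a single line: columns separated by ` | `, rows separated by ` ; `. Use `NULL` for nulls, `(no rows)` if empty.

Join each matches row to its teams via team_id.
Group joined rows by teams.id; compute COUNT(*) per group.
  1: ids {1, 3} → COUNT(*)=2
  2: ids {9} → COUNT(*)=1
  4: ids {5, 7, 8} → COUNT(*)=3
  5: ids {2, 4, 6} → COUNT(*)=3

Gadget | 2 ; Sensor | 1 ; Panel | 3 ; Valve | 3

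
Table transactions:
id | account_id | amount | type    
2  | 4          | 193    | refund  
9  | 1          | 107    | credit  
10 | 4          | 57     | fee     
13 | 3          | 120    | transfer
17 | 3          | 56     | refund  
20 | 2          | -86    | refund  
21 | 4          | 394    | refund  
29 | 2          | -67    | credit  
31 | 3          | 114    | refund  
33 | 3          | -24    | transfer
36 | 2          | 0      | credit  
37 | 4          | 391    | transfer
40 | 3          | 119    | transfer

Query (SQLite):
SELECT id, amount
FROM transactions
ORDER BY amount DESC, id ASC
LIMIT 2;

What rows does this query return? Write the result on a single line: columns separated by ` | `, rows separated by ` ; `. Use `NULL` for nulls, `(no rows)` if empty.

Sort by amount desc, tiebreak id asc: (394, id=21), (391, id=37), (193, id=2), (120, id=13), (119, id=40) …. Take first 2.

21 | 394 ; 37 | 391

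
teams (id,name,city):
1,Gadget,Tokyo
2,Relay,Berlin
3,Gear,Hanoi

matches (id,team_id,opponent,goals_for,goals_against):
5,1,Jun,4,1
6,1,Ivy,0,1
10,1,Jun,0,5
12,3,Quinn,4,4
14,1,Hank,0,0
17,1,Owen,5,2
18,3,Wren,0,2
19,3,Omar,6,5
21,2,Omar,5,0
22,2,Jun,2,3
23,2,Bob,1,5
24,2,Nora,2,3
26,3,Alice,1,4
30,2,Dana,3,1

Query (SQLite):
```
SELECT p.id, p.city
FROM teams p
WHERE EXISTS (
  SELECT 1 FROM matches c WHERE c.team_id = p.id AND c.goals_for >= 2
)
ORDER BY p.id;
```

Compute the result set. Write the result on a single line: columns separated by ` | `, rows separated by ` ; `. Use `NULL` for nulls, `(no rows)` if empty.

1 | Tokyo ; 2 | Berlin ; 3 | Hanoi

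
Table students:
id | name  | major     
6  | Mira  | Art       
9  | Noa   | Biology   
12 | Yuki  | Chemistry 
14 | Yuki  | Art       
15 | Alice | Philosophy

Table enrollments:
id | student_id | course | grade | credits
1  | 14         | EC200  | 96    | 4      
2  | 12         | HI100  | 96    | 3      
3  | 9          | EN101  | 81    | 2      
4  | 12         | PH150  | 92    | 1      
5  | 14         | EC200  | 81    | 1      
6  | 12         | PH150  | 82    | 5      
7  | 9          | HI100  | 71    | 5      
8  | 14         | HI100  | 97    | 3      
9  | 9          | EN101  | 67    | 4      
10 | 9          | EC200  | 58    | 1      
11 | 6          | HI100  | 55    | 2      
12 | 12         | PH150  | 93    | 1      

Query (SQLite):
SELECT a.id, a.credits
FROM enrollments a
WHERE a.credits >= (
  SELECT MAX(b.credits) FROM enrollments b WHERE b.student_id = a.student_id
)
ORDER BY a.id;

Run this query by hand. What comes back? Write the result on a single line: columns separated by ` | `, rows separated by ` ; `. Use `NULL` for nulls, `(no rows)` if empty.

For each enrollments row a, compute MAX(credits) over rows sharing a.student_id.
Keep row a if a.credits >= that per-group MAX.
  student_id=6: MAX(credits) = 2
  student_id=9: MAX(credits) = 5
  student_id=12: MAX(credits) = 5
  student_id=14: MAX(credits) = 4

1 | 4 ; 6 | 5 ; 7 | 5 ; 11 | 2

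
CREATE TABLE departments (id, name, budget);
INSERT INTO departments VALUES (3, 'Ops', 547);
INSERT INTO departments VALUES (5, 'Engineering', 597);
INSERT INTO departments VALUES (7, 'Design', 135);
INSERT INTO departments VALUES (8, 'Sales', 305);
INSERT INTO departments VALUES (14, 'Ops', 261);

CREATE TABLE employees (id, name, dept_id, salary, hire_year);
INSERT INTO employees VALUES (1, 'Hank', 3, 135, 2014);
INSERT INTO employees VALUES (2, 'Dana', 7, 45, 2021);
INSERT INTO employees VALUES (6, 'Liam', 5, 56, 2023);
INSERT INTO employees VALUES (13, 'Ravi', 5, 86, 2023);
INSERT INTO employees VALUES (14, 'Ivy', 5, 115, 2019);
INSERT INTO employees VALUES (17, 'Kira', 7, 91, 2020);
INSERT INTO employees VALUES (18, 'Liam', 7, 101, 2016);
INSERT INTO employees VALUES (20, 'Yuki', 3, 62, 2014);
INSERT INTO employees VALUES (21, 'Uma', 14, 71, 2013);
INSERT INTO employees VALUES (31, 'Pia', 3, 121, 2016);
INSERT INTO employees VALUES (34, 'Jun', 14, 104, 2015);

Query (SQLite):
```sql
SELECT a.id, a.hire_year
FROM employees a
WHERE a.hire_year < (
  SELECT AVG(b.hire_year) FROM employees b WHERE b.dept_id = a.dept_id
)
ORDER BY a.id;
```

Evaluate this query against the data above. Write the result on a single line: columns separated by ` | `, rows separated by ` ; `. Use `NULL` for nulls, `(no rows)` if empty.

For each employees row a, compute AVG(hire_year) over rows sharing a.dept_id.
Keep row a if a.hire_year < that per-group AVG.
  dept_id=3: AVG(hire_year) = 2014.666667
  dept_id=5: AVG(hire_year) = 2021.666667
  dept_id=7: AVG(hire_year) = 2019.0
  dept_id=14: AVG(hire_year) = 2014.0

1 | 2014 ; 14 | 2019 ; 18 | 2016 ; 20 | 2014 ; 21 | 2013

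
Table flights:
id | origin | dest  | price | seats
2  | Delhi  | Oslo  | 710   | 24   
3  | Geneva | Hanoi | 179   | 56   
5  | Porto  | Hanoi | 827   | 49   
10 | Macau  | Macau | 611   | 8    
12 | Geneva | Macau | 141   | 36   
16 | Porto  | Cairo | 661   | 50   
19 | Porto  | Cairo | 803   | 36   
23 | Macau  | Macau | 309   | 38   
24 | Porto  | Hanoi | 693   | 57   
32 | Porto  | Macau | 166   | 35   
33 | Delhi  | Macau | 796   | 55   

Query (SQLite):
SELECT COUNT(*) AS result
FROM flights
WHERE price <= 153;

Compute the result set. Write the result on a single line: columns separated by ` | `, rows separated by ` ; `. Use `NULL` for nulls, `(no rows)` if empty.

Rows where price <= 153 → price values: [141].
COUNT(*) counts rows → 1.

1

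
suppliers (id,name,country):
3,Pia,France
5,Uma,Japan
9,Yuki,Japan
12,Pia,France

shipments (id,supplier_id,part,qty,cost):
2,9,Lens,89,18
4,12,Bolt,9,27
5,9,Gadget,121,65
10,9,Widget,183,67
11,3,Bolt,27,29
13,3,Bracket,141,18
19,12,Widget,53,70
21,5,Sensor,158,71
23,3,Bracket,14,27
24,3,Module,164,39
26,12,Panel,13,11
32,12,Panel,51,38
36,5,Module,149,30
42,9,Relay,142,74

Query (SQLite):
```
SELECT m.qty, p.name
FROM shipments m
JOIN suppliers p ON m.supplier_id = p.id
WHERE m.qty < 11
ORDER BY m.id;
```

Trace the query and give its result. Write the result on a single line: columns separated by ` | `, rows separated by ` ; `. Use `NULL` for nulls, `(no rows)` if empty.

Each shipments row matches the suppliers row where supplier_id = suppliers.id.
Then keep rows with m.qty < 11.

9 | Pia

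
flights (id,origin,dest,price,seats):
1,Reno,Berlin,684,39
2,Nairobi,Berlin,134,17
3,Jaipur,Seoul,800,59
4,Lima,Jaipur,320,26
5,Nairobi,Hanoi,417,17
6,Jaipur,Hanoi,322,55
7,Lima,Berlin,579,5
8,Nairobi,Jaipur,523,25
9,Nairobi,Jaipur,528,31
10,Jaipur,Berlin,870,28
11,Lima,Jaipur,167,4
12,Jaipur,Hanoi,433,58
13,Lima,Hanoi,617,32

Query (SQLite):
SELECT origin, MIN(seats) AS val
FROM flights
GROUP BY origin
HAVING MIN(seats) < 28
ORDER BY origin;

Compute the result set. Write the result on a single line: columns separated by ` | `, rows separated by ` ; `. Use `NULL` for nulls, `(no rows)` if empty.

Partition flights by origin; compute MIN(seats) within each group.
HAVING: keep groups where MIN(seats) < 28.
  Jaipur: ids {3, 6, 10, 12} → MIN(seats)=28
  Lima: ids {4, 7, 11, 13} → MIN(seats)=4
  Nairobi: ids {2, 5, 8, 9} → MIN(seats)=17
  Reno: ids {1} → MIN(seats)=39

Lima | 4 ; Nairobi | 17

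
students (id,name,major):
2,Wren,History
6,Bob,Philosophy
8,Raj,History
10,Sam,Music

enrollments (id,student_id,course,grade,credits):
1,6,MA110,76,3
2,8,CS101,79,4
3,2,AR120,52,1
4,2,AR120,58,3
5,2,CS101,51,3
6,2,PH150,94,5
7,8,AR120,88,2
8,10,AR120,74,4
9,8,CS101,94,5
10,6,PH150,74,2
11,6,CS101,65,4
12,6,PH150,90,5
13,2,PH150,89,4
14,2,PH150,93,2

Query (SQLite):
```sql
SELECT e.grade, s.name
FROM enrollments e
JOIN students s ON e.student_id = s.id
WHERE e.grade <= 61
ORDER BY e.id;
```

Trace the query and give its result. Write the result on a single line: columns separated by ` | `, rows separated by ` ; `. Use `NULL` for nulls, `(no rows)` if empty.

Each enrollments row matches the students row where student_id = students.id.
Then keep rows with e.grade <= 61.

52 | Wren ; 58 | Wren ; 51 | Wren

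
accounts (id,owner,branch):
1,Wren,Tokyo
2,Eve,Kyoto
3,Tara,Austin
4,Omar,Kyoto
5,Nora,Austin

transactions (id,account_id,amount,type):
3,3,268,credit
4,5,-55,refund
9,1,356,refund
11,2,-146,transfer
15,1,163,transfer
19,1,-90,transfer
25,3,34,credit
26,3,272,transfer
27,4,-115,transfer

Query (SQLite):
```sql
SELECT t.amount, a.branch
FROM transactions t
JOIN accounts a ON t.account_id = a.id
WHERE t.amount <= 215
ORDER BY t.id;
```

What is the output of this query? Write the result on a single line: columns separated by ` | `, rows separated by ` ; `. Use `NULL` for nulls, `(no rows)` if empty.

Each transactions row matches the accounts row where account_id = accounts.id.
Then keep rows with t.amount <= 215.

-55 | Austin ; -146 | Kyoto ; 163 | Tokyo ; -90 | Tokyo ; 34 | Austin ; -115 | Kyoto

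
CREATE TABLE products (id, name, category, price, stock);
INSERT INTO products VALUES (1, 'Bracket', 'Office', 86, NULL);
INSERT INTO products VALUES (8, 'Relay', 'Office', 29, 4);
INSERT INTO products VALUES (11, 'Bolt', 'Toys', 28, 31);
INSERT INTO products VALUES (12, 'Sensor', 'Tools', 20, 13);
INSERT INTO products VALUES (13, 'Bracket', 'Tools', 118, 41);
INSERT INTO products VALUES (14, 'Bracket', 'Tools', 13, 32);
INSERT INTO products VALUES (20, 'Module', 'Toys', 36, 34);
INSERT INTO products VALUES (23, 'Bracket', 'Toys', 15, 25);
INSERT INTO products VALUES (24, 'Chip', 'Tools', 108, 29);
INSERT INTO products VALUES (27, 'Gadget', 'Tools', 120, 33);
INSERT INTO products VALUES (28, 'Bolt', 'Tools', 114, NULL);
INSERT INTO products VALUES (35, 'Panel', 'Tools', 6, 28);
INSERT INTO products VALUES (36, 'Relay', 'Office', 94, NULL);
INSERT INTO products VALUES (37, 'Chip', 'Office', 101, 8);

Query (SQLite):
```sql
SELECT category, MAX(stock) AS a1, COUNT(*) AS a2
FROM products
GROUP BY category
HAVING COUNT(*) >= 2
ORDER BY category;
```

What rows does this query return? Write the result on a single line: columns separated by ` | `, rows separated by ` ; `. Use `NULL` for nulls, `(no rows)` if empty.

Office | 8 | 4 ; Tools | 41 | 7 ; Toys | 34 | 3

Group products by category.
Per group compute: MAX(stock), COUNT(*).
HAVING: drop groups with fewer than 2 rows.
  Office: ids {1, 8, 36, 37} → MAX(stock)=8, COUNT(*)=4
  Tools: ids {12, 13, 14, 24, 27, 28, 35} → MAX(stock)=41, COUNT(*)=7
  Toys: ids {11, 20, 23} → MAX(stock)=34, COUNT(*)=3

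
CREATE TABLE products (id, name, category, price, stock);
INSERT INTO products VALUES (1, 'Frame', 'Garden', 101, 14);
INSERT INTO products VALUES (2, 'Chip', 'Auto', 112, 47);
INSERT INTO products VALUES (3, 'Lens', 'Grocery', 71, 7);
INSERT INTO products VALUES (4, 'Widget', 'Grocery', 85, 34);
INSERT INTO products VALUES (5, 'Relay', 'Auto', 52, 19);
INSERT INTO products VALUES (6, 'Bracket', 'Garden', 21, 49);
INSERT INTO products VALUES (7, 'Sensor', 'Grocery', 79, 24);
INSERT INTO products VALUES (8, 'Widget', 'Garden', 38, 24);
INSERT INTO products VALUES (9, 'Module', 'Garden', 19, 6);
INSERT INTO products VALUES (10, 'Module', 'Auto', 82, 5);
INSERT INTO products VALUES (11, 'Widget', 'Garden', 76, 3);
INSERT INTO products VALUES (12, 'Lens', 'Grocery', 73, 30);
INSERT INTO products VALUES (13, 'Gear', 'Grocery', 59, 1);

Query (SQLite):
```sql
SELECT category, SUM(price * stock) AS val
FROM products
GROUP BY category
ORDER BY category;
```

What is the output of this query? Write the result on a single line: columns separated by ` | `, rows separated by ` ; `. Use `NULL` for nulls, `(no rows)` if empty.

For each row compute price * stock.
Group by category; take SUM of the expression per group.
  Auto: ids {2, 5, 10} → SUM(price * stock)=6662
  Garden: ids {1, 6, 8, 9, 11} → SUM(price * stock)=3697
  Grocery: ids {3, 4, 7, 12, 13} → SUM(price * stock)=7532

Auto | 6662 ; Garden | 3697 ; Grocery | 7532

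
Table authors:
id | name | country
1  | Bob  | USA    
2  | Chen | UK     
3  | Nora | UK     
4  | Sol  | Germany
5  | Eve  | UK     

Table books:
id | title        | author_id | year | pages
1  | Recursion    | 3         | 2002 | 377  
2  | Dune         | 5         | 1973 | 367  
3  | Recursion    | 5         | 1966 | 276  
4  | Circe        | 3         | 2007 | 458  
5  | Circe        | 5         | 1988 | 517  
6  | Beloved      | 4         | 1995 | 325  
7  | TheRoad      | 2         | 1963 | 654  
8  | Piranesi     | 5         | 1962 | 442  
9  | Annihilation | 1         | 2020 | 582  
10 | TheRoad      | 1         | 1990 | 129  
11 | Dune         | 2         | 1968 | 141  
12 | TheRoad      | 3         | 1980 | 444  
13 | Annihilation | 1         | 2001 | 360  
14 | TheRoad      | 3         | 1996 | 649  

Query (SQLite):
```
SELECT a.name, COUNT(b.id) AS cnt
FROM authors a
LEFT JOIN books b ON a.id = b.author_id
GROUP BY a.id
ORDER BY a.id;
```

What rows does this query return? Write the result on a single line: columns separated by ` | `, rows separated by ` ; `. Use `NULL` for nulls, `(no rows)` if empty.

Bob | 3 ; Chen | 2 ; Nora | 4 ; Sol | 1 ; Eve | 4

LEFT JOIN keeps every authors row; unmatched ones get NULL for books columns.
Group by authors.id and compute COUNT(b.id). COUNT(col) of an all-NULL group is 0.
  1: ids {9, 10, 13} → COUNT(b.id)=3
  2: ids {7, 11} → COUNT(b.id)=2
  3: ids {1, 4, 12, 14} → COUNT(b.id)=4
  4: ids {6} → COUNT(b.id)=1
  5: ids {2, 3, 5, 8} → COUNT(b.id)=4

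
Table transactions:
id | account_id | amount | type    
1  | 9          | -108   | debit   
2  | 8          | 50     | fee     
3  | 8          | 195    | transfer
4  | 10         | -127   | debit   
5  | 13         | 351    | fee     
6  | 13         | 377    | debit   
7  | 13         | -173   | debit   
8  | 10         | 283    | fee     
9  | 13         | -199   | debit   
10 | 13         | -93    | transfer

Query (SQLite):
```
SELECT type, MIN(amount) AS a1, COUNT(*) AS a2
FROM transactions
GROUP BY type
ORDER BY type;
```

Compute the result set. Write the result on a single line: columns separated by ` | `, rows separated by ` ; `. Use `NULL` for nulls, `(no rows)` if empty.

debit | -199 | 5 ; fee | 50 | 3 ; transfer | -93 | 2

Group transactions by type.
Per group compute: MIN(amount), COUNT(*).
  debit: ids {1, 4, 6, 7, 9} → MIN(amount)=-199, COUNT(*)=5
  fee: ids {2, 5, 8} → MIN(amount)=50, COUNT(*)=3
  transfer: ids {3, 10} → MIN(amount)=-93, COUNT(*)=2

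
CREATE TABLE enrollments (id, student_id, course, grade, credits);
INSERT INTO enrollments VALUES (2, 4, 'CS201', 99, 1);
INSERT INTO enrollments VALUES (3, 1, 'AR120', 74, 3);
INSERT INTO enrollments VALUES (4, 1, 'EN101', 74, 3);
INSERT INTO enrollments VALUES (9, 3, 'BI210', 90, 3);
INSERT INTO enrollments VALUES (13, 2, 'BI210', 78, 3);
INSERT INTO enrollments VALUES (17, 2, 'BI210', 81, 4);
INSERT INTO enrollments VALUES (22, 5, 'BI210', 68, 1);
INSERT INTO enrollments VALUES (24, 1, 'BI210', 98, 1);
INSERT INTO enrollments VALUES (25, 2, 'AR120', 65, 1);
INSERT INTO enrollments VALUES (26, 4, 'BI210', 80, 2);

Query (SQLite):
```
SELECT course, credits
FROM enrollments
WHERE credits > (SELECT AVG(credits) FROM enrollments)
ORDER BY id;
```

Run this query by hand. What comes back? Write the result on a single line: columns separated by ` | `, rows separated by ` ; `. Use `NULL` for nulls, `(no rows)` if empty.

Scalar subquery: AVG(credits) over all enrollments rows = 2.2.
Keep rows where credits > that value.

AR120 | 3 ; EN101 | 3 ; BI210 | 3 ; BI210 | 3 ; BI210 | 4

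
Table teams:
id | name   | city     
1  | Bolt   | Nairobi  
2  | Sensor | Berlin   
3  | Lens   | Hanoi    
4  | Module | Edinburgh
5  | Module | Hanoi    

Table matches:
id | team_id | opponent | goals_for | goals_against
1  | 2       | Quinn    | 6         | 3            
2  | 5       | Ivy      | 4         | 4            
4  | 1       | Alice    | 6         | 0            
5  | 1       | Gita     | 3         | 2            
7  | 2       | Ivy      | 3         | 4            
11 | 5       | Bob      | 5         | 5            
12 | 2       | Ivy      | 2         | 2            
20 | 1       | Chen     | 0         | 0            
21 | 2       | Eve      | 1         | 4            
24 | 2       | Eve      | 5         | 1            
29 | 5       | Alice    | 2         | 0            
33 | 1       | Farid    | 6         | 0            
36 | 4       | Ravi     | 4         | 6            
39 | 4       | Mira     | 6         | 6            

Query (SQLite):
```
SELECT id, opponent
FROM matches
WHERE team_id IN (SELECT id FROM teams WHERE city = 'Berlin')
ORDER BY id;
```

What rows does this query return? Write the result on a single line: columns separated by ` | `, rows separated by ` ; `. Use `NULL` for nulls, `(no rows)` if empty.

Inner query: teams.id where city = 'Berlin'.
Outer: keep matches rows whose team_id is in that set.
Inner query → {2}

1 | Quinn ; 7 | Ivy ; 12 | Ivy ; 21 | Eve ; 24 | Eve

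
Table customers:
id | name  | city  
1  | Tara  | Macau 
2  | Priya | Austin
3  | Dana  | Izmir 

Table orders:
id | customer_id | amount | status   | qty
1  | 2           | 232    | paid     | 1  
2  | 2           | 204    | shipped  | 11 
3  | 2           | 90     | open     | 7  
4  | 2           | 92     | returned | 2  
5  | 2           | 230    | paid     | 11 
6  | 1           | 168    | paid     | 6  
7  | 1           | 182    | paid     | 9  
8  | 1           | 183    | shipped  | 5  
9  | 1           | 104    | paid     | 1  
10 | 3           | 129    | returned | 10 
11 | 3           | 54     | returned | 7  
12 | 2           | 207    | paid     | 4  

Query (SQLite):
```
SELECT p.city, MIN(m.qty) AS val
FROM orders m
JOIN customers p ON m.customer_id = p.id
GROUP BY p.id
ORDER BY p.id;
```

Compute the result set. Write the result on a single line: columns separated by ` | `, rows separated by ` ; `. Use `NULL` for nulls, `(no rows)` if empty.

Macau | 1 ; Austin | 1 ; Izmir | 7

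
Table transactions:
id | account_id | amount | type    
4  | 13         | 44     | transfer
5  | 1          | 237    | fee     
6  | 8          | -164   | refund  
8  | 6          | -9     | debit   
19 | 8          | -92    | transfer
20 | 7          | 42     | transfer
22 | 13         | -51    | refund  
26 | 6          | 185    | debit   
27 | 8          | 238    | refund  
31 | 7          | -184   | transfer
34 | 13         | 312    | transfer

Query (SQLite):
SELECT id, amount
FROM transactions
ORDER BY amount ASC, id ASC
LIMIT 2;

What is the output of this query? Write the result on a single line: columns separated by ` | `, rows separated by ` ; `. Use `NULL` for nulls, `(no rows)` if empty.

31 | -184 ; 6 | -164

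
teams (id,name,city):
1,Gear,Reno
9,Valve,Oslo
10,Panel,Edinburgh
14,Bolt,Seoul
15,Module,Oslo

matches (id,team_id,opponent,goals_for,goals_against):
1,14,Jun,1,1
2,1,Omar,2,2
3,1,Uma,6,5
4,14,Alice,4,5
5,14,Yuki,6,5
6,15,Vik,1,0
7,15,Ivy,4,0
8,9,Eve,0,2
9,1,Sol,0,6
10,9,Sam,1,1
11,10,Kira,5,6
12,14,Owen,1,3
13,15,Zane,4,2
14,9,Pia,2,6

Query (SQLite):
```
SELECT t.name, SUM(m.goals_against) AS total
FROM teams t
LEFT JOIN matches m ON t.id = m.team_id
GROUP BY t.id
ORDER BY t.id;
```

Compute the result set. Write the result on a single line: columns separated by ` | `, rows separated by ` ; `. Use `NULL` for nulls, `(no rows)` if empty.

LEFT JOIN keeps every teams row; unmatched ones get NULL for matches columns.
Group by teams.id and compute SUM(m.goals_against). SUM over an all-NULL group is NULL.
  1: ids {2, 3, 9} → SUM(m.goals_against)=13
  9: ids {8, 10, 14} → SUM(m.goals_against)=9
  10: ids {11} → SUM(m.goals_against)=6
  14: ids {1, 4, 5, 12} → SUM(m.goals_against)=14
  15: ids {6, 7, 13} → SUM(m.goals_against)=2

Gear | 13 ; Valve | 9 ; Panel | 6 ; Bolt | 14 ; Module | 2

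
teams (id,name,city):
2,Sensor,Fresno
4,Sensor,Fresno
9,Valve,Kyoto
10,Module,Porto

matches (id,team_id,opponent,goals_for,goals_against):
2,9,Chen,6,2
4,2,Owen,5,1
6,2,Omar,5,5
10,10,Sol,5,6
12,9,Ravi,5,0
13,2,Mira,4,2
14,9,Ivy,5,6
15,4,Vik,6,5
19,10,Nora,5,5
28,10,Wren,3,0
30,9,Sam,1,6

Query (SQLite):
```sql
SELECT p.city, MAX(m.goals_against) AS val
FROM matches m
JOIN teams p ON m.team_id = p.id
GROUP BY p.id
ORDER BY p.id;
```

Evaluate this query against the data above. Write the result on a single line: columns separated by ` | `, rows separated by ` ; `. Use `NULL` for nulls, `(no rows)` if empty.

Fresno | 5 ; Fresno | 5 ; Kyoto | 6 ; Porto | 6

Join each matches row to its teams via team_id.
Group joined rows by teams.id; compute MAX(m.goals_against) per group.
  2: ids {4, 6, 13} → MAX(m.goals_against)=5
  4: ids {15} → MAX(m.goals_against)=5
  9: ids {2, 12, 14, 30} → MAX(m.goals_against)=6
  10: ids {10, 19, 28} → MAX(m.goals_against)=6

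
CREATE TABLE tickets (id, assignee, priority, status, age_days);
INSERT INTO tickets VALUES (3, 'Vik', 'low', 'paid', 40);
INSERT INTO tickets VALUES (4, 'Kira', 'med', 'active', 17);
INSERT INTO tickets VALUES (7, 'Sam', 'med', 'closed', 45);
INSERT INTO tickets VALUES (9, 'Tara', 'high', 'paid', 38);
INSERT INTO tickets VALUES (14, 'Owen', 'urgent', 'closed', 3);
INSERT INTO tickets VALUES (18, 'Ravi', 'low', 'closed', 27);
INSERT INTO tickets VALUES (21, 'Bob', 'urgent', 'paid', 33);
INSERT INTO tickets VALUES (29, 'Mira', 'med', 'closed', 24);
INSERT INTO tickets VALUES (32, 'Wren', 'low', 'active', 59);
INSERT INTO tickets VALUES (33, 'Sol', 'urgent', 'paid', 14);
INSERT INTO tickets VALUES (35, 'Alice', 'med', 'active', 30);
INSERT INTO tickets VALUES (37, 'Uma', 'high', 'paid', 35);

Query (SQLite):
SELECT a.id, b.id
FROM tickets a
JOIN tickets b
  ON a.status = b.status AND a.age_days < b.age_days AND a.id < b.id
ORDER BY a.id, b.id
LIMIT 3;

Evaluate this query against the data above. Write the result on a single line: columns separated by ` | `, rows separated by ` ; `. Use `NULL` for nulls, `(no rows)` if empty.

4 | 32 ; 4 | 35 ; 14 | 18

Pairs (a,b) with same status, a.age_days < b.age_days, a.id < b.id.
status groups: active:{4,32,35} closed:{7,14,18,29} paid:{3,9,21,33,37}
Ordered by (a.id, b.id); first 3.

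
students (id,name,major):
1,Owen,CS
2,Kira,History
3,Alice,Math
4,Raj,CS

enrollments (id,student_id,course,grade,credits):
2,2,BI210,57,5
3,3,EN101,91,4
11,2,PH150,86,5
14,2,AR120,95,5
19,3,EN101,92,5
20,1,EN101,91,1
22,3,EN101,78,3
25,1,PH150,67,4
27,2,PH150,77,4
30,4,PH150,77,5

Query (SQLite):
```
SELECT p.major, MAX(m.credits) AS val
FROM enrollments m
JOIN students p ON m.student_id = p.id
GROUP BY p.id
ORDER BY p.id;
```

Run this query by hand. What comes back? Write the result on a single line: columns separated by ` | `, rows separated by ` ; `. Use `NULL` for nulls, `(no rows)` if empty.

CS | 4 ; History | 5 ; Math | 5 ; CS | 5

Join each enrollments row to its students via student_id.
Group joined rows by students.id; compute MAX(m.credits) per group.
  1: ids {20, 25} → MAX(m.credits)=4
  2: ids {2, 11, 14, 27} → MAX(m.credits)=5
  3: ids {3, 19, 22} → MAX(m.credits)=5
  4: ids {30} → MAX(m.credits)=5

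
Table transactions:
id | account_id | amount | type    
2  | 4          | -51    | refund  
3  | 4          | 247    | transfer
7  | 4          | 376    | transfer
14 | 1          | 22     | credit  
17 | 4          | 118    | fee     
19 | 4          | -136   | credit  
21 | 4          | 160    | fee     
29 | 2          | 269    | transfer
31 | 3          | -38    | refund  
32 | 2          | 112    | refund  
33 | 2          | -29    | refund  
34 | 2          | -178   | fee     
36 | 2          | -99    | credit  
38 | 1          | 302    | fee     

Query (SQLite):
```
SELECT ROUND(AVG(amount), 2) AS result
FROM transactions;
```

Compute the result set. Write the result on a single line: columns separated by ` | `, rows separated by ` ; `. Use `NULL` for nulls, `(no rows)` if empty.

76.79

All amount values: [-51, 247, 376, 22, 118, -136, 160, 269, -38, 112, -29, -178, -99, 302].
AVG = 1075 / 14 (rounded to 2 dp).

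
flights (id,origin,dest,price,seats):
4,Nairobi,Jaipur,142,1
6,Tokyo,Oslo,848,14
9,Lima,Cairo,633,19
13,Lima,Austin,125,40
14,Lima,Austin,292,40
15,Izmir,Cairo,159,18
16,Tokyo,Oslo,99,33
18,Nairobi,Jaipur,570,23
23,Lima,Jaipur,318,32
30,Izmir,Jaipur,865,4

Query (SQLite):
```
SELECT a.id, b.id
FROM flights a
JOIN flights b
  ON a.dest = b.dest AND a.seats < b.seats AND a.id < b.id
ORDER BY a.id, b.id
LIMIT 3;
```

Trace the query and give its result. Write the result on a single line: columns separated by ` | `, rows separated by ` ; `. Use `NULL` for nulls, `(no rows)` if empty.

4 | 18 ; 4 | 23 ; 4 | 30

Pairs (a,b) with same dest, a.seats < b.seats, a.id < b.id.
dest groups: Austin:{13,14} Cairo:{9,15} Jaipur:{4,18,23,30} Oslo:{6,16}
Ordered by (a.id, b.id); first 3.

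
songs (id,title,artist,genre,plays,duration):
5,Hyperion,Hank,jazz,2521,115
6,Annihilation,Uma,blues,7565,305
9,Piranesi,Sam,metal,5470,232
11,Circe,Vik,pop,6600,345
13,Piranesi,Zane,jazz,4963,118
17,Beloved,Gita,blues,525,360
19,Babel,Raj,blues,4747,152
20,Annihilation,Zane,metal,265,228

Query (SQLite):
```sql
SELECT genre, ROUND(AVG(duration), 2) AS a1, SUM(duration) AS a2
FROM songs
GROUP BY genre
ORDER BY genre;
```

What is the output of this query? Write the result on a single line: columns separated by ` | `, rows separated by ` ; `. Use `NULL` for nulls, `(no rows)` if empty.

Group songs by genre.
Per group compute: ROUND(AVG(duration), 2), SUM(duration).
  blues: ids {6, 17, 19} → ROUND(AVG(duration), 2)=272.33, SUM(duration)=817
  jazz: ids {5, 13} → ROUND(AVG(duration), 2)=116.5, SUM(duration)=233
  metal: ids {9, 20} → ROUND(AVG(duration), 2)=230, SUM(duration)=460
  pop: ids {11} → ROUND(AVG(duration), 2)=345, SUM(duration)=345

blues | 272.33 | 817 ; jazz | 116.5 | 233 ; metal | 230 | 460 ; pop | 345 | 345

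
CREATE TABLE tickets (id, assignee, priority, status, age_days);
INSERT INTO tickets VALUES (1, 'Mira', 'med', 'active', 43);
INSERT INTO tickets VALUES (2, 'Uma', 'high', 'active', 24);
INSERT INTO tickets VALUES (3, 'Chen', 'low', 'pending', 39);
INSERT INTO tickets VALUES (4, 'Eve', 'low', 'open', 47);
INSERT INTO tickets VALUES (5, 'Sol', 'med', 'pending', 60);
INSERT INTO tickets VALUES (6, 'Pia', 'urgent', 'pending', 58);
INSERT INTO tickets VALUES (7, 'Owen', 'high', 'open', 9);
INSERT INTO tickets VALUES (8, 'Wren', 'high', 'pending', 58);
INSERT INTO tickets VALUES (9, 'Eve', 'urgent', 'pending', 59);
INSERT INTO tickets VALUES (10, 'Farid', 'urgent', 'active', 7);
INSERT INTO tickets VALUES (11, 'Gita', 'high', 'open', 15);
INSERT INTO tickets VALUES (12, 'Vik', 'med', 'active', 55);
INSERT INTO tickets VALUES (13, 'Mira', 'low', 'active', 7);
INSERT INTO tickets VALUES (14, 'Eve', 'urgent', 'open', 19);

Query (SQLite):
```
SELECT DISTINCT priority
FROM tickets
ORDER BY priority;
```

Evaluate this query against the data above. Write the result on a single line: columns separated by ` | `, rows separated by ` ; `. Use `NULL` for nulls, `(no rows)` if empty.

high ; low ; med ; urgent

Collect distinct priority values from tickets.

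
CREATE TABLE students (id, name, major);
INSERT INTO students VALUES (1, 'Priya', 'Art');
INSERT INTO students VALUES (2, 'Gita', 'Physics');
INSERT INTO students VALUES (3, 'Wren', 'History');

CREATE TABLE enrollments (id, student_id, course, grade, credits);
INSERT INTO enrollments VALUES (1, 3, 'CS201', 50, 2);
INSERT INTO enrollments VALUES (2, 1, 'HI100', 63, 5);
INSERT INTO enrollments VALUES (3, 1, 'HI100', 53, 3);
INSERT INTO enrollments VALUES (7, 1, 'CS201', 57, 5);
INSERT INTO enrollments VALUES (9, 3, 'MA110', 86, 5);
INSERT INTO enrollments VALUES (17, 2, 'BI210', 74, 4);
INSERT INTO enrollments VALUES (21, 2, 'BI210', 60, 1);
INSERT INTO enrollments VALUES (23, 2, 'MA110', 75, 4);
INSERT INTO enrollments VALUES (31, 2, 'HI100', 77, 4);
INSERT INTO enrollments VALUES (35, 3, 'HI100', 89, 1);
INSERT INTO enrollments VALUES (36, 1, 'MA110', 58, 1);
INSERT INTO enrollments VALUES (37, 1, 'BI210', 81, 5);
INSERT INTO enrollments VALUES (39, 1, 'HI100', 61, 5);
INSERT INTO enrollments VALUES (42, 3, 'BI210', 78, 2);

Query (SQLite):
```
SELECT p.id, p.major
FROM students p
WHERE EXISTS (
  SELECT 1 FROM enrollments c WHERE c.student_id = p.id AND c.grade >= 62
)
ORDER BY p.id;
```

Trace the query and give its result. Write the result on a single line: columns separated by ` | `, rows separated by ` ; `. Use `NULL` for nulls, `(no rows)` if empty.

For each students row, check whether any enrollments with matching student_id has grade >= 62.
Keep rows where that is true.

1 | Art ; 2 | Physics ; 3 | History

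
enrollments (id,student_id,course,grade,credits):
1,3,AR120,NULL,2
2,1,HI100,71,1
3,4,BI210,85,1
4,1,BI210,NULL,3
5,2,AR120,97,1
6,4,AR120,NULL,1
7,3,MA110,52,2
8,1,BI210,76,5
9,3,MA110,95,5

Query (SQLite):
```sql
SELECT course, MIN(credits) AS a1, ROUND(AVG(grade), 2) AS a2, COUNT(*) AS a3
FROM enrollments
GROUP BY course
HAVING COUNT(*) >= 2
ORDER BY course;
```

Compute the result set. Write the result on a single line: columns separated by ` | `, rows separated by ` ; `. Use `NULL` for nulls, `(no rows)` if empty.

AR120 | 1 | 97 | 3 ; BI210 | 1 | 80.5 | 3 ; MA110 | 2 | 73.5 | 2

Group enrollments by course.
Per group compute: MIN(credits), ROUND(AVG(grade), 2), COUNT(*).
HAVING: drop groups with fewer than 2 rows.
  AR120: ids {1, 5, 6} → MIN(credits)=1, ROUND(AVG(grade), 2)=97, COUNT(*)=3
  BI210: ids {3, 4, 8} → MIN(credits)=1, ROUND(AVG(grade), 2)=80.5, COUNT(*)=3
  HI100: ids {2} → MIN(credits)=1, ROUND(AVG(grade), 2)=71, COUNT(*)=1
  MA110: ids {7, 9} → MIN(credits)=2, ROUND(AVG(grade), 2)=73.5, COUNT(*)=2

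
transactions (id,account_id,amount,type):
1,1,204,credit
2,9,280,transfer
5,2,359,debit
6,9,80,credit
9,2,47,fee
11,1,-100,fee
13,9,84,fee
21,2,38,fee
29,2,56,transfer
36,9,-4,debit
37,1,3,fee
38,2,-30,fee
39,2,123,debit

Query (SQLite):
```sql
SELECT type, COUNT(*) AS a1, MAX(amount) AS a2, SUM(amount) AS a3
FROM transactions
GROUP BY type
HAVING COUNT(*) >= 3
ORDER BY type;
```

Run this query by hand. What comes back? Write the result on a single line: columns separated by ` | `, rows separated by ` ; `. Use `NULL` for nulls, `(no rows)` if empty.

debit | 3 | 359 | 478 ; fee | 6 | 84 | 42

Group transactions by type.
Per group compute: COUNT(*), MAX(amount), SUM(amount).
HAVING: drop groups with fewer than 3 rows.
  credit: ids {1, 6} → COUNT(*)=2, MAX(amount)=204, SUM(amount)=284
  debit: ids {5, 36, 39} → COUNT(*)=3, MAX(amount)=359, SUM(amount)=478
  fee: ids {9, 11, 13, 21, 37, 38} → COUNT(*)=6, MAX(amount)=84, SUM(amount)=42
  transfer: ids {2, 29} → COUNT(*)=2, MAX(amount)=280, SUM(amount)=336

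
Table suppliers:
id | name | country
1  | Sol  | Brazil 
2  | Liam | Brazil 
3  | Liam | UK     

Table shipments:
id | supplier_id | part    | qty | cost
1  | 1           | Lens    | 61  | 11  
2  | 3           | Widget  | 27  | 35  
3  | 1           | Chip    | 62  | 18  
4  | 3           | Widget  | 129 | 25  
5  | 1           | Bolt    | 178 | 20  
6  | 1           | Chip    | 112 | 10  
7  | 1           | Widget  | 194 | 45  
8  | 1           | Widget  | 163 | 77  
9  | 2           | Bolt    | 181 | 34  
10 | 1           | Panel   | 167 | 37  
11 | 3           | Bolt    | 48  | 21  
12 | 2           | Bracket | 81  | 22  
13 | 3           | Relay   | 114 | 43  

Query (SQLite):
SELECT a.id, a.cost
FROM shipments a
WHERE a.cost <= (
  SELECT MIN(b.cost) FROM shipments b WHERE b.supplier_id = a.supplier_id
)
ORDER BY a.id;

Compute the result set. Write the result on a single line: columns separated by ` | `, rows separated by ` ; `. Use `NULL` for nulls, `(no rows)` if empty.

6 | 10 ; 11 | 21 ; 12 | 22

For each shipments row a, compute MIN(cost) over rows sharing a.supplier_id.
Keep row a if a.cost <= that per-group MIN.
  supplier_id=1: MIN(cost) = 10
  supplier_id=2: MIN(cost) = 22
  supplier_id=3: MIN(cost) = 21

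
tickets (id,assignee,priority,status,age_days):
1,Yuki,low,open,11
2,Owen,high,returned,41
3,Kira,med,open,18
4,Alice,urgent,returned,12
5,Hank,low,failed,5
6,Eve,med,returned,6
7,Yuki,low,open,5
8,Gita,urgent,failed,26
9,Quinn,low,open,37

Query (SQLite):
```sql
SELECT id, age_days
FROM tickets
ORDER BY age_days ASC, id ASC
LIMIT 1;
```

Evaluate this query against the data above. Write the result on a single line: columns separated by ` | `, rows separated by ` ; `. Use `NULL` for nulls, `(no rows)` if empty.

Sort by age_days asc, tiebreak id asc: (5, id=5), (5, id=7), (6, id=6), (11, id=1) …. Take first 1.

5 | 5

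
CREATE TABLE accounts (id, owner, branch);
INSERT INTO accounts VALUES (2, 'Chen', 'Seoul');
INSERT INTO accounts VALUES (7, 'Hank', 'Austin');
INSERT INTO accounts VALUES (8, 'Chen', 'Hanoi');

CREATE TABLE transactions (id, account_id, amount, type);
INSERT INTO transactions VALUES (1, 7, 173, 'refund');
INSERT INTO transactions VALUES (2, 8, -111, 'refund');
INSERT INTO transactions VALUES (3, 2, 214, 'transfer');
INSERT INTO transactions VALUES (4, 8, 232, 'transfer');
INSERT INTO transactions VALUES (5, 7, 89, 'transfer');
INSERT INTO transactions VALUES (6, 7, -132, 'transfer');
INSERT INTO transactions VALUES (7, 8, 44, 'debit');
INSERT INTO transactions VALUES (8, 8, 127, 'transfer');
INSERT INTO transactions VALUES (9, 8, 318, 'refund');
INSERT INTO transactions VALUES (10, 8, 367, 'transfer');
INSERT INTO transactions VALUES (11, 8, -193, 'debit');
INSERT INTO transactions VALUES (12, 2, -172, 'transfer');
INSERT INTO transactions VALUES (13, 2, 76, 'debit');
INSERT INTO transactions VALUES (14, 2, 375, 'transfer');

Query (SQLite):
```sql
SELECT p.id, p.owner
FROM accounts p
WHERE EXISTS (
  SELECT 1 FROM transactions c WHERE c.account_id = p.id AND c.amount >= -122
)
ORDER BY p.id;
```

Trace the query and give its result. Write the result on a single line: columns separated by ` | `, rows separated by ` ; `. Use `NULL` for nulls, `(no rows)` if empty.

For each accounts row, check whether any transactions with matching account_id has amount >= -122.
Keep rows where that is true.

2 | Chen ; 7 | Hank ; 8 | Chen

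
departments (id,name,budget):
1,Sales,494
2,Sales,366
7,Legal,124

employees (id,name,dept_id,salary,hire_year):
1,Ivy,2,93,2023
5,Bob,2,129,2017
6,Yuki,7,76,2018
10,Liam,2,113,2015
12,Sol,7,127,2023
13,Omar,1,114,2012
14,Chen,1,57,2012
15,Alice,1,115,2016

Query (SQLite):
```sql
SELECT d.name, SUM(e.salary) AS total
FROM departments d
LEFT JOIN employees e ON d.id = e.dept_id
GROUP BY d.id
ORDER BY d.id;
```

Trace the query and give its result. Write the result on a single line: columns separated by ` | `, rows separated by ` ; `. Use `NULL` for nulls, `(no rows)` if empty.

Sales | 286 ; Sales | 335 ; Legal | 203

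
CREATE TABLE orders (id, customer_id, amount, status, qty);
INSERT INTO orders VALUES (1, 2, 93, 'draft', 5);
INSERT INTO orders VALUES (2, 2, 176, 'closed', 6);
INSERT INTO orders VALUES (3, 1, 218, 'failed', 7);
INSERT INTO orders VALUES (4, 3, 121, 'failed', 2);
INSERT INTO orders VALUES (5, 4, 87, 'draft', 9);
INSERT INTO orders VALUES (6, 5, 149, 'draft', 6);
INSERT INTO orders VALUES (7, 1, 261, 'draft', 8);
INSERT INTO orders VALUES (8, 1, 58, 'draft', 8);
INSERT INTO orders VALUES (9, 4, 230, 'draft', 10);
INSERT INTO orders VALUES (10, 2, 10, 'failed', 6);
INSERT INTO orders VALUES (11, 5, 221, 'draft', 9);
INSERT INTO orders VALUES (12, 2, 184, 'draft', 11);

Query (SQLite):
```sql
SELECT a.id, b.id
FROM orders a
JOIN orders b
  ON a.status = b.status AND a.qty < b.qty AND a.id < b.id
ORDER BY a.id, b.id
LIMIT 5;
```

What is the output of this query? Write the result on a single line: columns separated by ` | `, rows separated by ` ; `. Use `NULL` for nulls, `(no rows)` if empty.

Pairs (a,b) with same status, a.qty < b.qty, a.id < b.id.
status groups: closed:{2} draft:{1,5,6,7,8,9,11,12} failed:{3,4,10}
Ordered by (a.id, b.id); first 5.

1 | 5 ; 1 | 6 ; 1 | 7 ; 1 | 8 ; 1 | 9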